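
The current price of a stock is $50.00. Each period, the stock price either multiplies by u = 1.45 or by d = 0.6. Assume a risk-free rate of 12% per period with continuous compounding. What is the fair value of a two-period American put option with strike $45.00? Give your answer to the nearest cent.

$5.33

Risk-neutral probability p = (e^0.12 − 0.6)/(1.45 − 0.6) = 0.5275/0.8500 = 0.6206
Terminal stock prices: S_uu = 105.1, S_ud = 43.5, S_dd = 18
Terminal payoffs (K − S): max(-60.12, 0) = 0, max(1.5, 0) = 1.5, max(27, 0) = 27
Node u (S = 72.5): continuation = e^(−0.12)·[0.6206·0.0000 + 0.3794·1.5000] = 0.5048; exercise value = 0.0000 ≤ continuation, so V_u = 0.5048
Node d (S = 30): continuation = e^(−0.12)·[0.6206·1.5000 + 0.3794·27.0000] = 9.9114; exercise value = 15.0000 > continuation, so V_d = 15.0000 (exercise)
Node 0 (S = 50): continuation = e^(−0.12)·[0.6206·0.5048 + 0.3794·15.0000] = 5.3255; exercise value = 0.0000 ≤ continuation, so V_0 = 5.3255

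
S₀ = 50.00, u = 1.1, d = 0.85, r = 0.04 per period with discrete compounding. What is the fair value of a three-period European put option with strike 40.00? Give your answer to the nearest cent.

0.14

Risk-neutral probability p = (1 + 0.04 − 0.85)/(1.1 − 0.85) = 0.1900/0.2500 = 0.7600
Terminal stock prices: S_uuu = 66.55, S_uud = 51.43, S_udd = 39.74, S_ddd = 30.71
Terminal payoffs (K − S): max(-26.55, 0) = 0, max(-11.43, 0) = 0, max(0.2625, 0) = 0.2625, max(9.294, 0) = 9.294
Node uu (S = 60.5): V_uu = 1/1.04·[0.7600·0.0000 + 0.2400·0.0000] = 0.0000
Node ud (S = 46.75): V_ud = 1/1.04·[0.7600·0.0000 + 0.2400·0.2625] = 0.0606
Node dd (S = 36.12): V_dd = 1/1.04·[0.7600·0.2625 + 0.2400·9.2938] = 2.3365
Node u (S = 55): V_u = 1/1.04·[0.7600·0.0000 + 0.2400·0.0606] = 0.0140
Node d (S = 42.5): V_d = 1/1.04·[0.7600·0.0606 + 0.2400·2.3365] = 0.5835
Node 0 (S = 50): V_0 = 1/1.04·[0.7600·0.0140 + 0.2400·0.5835] = 0.1449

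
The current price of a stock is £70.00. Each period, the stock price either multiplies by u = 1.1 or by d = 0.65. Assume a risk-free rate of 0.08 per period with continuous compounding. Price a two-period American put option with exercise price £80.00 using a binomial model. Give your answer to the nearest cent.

£10.00

Risk-neutral probability p = (e^0.08 − 0.65)/(1.1 − 0.65) = 0.4333/0.4500 = 0.9629
Terminal stock prices: S_uu = 84.7, S_ud = 50.05, S_dd = 29.58
Terminal payoffs (K − S): max(-4.7, 0) = 0, max(29.95, 0) = 29.95, max(50.42, 0) = 50.42
Node u (S = 77): continuation = e^(−0.08)·[0.9629·0.0000 + 0.0371·29.9500] = 1.0268; exercise value = 3.0000 > continuation, so V_u = 3.0000 (exercise)
Node d (S = 45.5): continuation = e^(−0.08)·[0.9629·29.9500 + 0.0371·50.4250] = 28.3493; exercise value = 34.5000 > continuation, so V_d = 34.5000 (exercise)
Node 0 (S = 70): continuation = e^(−0.08)·[0.9629·3.0000 + 0.0371·34.5000] = 3.8493; exercise value = 10.0000 > continuation, so V_0 = 10.0000 (exercise)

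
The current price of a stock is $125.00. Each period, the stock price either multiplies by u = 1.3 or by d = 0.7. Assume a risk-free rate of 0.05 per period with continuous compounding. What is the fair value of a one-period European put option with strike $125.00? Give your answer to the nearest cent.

$14.79

Risk-neutral probability p = (e^0.05 − 0.7)/(1.3 − 0.7) = 0.3513/0.6000 = 0.5855
Terminal stock prices: S_u = 162.5, S_d = 87.5
Terminal payoffs (K − S): max(-37.5, 0) = 0, max(37.5, 0) = 37.5
Node 0 (S = 125): V_0 = e^(−0.05)·[0.5855·0.0000 + 0.4145·37.5000] = 14.7874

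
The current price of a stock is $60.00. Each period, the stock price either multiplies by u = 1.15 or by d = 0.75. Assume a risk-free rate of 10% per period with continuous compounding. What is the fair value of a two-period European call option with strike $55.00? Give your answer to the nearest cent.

$15.72

Risk-neutral probability p = (e^0.1 − 0.75)/(1.15 − 0.75) = 0.3552/0.4000 = 0.8879
Terminal stock prices: S_uu = 79.35, S_ud = 51.75, S_dd = 33.75
Terminal payoffs (S − K): max(24.35, 0) = 24.35, max(-3.25, 0) = 0, max(-21.25, 0) = 0
Node u (S = 69): V_u = e^(−0.1)·[0.8879·24.3500 + 0.1121·0.0000] = 19.5635
Node d (S = 45): V_d = e^(−0.1)·[0.8879·0.0000 + 0.1121·0.0000] = 0.0000
Node 0 (S = 60): V_0 = e^(−0.1)·[0.8879·19.5635 + 0.1121·0.0000] = 15.7179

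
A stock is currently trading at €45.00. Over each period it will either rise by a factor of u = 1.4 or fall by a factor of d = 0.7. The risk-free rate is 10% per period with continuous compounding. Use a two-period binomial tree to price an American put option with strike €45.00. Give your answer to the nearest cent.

€5.32

Risk-neutral probability p = (e^0.1 − 0.7)/(1.4 − 0.7) = 0.4052/0.7000 = 0.5788
Terminal stock prices: S_uu = 88.2, S_ud = 44.1, S_dd = 22.05
Terminal payoffs (K − S): max(-43.2, 0) = 0, max(0.9, 0) = 0.9, max(22.95, 0) = 22.95
Node u (S = 63): continuation = e^(−0.1)·[0.5788·0.0000 + 0.4212·0.9000] = 0.3430; exercise value = 0.0000 ≤ continuation, so V_u = 0.3430
Node d (S = 31.5): continuation = e^(−0.1)·[0.5788·0.9000 + 0.4212·22.9500] = 9.2177; exercise value = 13.5000 > continuation, so V_d = 13.5000 (exercise)
Node 0 (S = 45): continuation = e^(−0.1)·[0.5788·0.3430 + 0.4212·13.5000] = 5.3245; exercise value = 0.0000 ≤ continuation, so V_0 = 5.3245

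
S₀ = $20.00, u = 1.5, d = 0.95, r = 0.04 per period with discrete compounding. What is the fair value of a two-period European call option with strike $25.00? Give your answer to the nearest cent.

$1.38

Risk-neutral probability p = (1 + 0.04 − 0.95)/(1.5 − 0.95) = 0.0900/0.5500 = 0.1636
Terminal stock prices: S_uu = 45, S_ud = 28.5, S_dd = 18.05
Terminal payoffs (S − K): max(20, 0) = 20, max(3.5, 0) = 3.5, max(-6.95, 0) = 0
Node u (S = 30): V_u = 1/1.04·[0.1636·20.0000 + 0.8364·3.5000] = 5.9615
Node d (S = 19): V_d = 1/1.04·[0.1636·3.5000 + 0.8364·0.0000] = 0.5507
Node 0 (S = 20): V_0 = 1/1.04·[0.1636·5.9615 + 0.8364·0.5507] = 1.3809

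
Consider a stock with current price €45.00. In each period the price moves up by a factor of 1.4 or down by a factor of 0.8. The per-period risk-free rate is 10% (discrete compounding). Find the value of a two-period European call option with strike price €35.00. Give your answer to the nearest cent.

€17.36

Risk-neutral probability p = (1 + 0.1 − 0.8)/(1.4 − 0.8) = 0.3000/0.6000 = 0.5000
Terminal stock prices: S_uu = 88.2, S_ud = 50.4, S_dd = 28.8
Terminal payoffs (S − K): max(53.2, 0) = 53.2, max(15.4, 0) = 15.4, max(-6.2, 0) = 0
Node u (S = 63): V_u = 1/1.1·[0.5000·53.2000 + 0.5000·15.4000] = 31.1818
Node d (S = 36): V_d = 1/1.1·[0.5000·15.4000 + 0.5000·0.0000] = 7.0000
Node 0 (S = 45): V_0 = 1/1.1·[0.5000·31.1818 + 0.5000·7.0000] = 17.3554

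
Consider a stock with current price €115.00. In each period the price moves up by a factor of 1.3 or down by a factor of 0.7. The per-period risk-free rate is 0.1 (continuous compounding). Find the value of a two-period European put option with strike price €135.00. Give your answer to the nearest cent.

Risk-neutral probability p = (e^0.1 − 0.7)/(1.3 − 0.7) = 0.4052/0.6000 = 0.6753
Terminal stock prices: S_uu = 194.4, S_ud = 104.6, S_dd = 56.35
Terminal payoffs (K − S): max(-59.35, 0) = 0, max(30.35, 0) = 30.35, max(78.65, 0) = 78.65
Node u (S = 149.5): V_u = e^(−0.1)·[0.6753·0.0000 + 0.3247·30.3500] = 8.9173
Node d (S = 80.5): V_d = e^(−0.1)·[0.6753·30.3500 + 0.3247·78.6500] = 41.6531
Node 0 (S = 115): V_0 = e^(−0.1)·[0.6753·8.9173 + 0.3247·41.6531] = 17.6869

€17.69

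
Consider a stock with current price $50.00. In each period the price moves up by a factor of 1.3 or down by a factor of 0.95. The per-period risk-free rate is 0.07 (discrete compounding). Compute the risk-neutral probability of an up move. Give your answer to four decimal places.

p = 0.3429

Risk-neutral probability p = (1 + 0.07 − 0.95)/(1.3 − 0.95) = 0.1200/0.3500 = 0.3429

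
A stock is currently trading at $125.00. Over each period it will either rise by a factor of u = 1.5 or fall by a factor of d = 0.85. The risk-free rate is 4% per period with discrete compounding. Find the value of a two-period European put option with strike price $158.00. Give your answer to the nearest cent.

$31.34

Risk-neutral probability p = (1 + 0.04 − 0.85)/(1.5 − 0.85) = 0.1900/0.6500 = 0.2923
Terminal stock prices: S_uu = 281.2, S_ud = 159.4, S_dd = 90.31
Terminal payoffs (K − S): max(-123.2, 0) = 0, max(-1.375, 0) = 0, max(67.69, 0) = 67.69
Node u (S = 187.5): V_u = 1/1.04·[0.2923·0.0000 + 0.7077·0.0000] = 0.0000
Node d (S = 106.2): V_d = 1/1.04·[0.2923·0.0000 + 0.7077·67.6875] = 46.0595
Node 0 (S = 125): V_0 = 1/1.04·[0.2923·0.0000 + 0.7077·46.0595] = 31.3423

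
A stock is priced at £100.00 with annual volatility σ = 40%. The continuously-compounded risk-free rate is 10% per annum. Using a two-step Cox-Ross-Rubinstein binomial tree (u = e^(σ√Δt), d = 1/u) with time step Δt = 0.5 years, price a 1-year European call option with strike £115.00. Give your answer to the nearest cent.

£14.89

CRR parameters: u = e^(σ√Δt) = e^(0.4·√0.5) = 1.3269, d = 1/u = 0.7536
Per-period rate: rΔt = 0.1·0.5 = 0.05, so R = e^0.05 = 1.0513
Risk-neutral probability p = (e^0.05 − 0.7536)/(1.3269 − 0.7536) = 0.2976/0.5733 = 0.5192
Terminal stock prices: S_uu = 176.1, S_ud = 100, S_dd = 56.8
Terminal payoffs (S − K): max(61.07, 0) = 61.07, max(-15, 0) = 0, max(-58.2, 0) = 0
Node u (S = 132.7): V_u = e^(−0.05)·[0.5192·61.0654 + 0.4808·0.0000] = 30.1586
Node d (S = 75.36): V_d = e^(−0.05)·[0.5192·0.0000 + 0.4808·0.0000] = 0.0000
Node 0 (S = 100): V_0 = e^(−0.05)·[0.5192·30.1586 + 0.4808·0.0000] = 14.8945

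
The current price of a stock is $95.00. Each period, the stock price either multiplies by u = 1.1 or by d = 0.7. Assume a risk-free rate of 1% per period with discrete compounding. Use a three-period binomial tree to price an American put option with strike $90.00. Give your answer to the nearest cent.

Risk-neutral probability p = (1 + 0.01 − 0.7)/(1.1 − 0.7) = 0.3100/0.4000 = 0.7750
Terminal stock prices: S_uuu = 126.4, S_uud = 80.47, S_udd = 51.2, S_ddd = 32.58
Terminal payoffs (K − S): max(-36.45, 0) = 0, max(9.535, 0) = 9.535, max(38.8, 0) = 38.8, max(57.42, 0) = 57.42
Node uu (S = 115): continuation = 1/1.01·[0.7750·0.0000 + 0.2250·9.5350] = 2.1241; exercise value = 0.0000 ≤ continuation, so V_uu = 2.1241
Node ud (S = 73.15): continuation = 1/1.01·[0.7750·9.5350 + 0.2250·38.7950] = 15.9589; exercise value = 16.8500 > continuation, so V_ud = 16.8500 (exercise)
Node dd (S = 46.55): continuation = 1/1.01·[0.7750·38.7950 + 0.2250·57.4150] = 42.5589; exercise value = 43.4500 > continuation, so V_dd = 43.4500 (exercise)
Node u (S = 104.5): continuation = 1/1.01·[0.7750·2.1241 + 0.2250·16.8500] = 5.3836; exercise value = 0.0000 ≤ continuation, so V_u = 5.3836
Node d (S = 66.5): continuation = 1/1.01·[0.7750·16.8500 + 0.2250·43.4500] = 22.6089; exercise value = 23.5000 > continuation, so V_d = 23.5000 (exercise)
Node 0 (S = 95): continuation = 1/1.01·[0.7750·5.3836 + 0.2250·23.5000] = 9.3661; exercise value = 0.0000 ≤ continuation, so V_0 = 9.3661

$9.37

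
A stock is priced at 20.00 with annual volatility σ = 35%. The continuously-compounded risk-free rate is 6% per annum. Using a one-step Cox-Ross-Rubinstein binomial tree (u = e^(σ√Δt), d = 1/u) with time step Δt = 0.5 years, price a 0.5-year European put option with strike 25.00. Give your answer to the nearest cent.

4.56

CRR parameters: u = e^(σ√Δt) = e^(0.35·√0.5) = 1.2808, d = 1/u = 0.7808
Per-period rate: rΔt = 0.06·0.5 = 0.03, so R = e^0.03 = 1.0305
Risk-neutral probability p = (e^0.03 − 0.7808)/(1.2808 − 0.7808) = 0.2497/0.5000 = 0.4993
Terminal stock prices: S_u = 25.62, S_d = 15.62
Terminal payoffs (K − S): max(-0.6161, 0) = 0, max(9.385, 0) = 9.385
Node 0 (S = 20): V_0 = e^(−0.03)·[0.4993·0.0000 + 0.5007·9.3848] = 4.5597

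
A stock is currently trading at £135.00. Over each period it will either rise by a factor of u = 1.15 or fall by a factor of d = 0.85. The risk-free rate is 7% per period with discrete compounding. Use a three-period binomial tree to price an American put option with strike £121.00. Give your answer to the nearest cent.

Risk-neutral probability p = (1 + 0.07 − 0.85)/(1.15 − 0.85) = 0.2200/0.3000 = 0.7333
Terminal stock prices: S_uuu = 205.3, S_uud = 151.8, S_udd = 112.2, S_ddd = 82.91
Terminal payoffs (K − S): max(-84.32, 0) = 0, max(-30.76, 0) = 0, max(8.832, 0) = 8.832, max(38.09, 0) = 38.09
Node uu (S = 178.5): continuation = 1/1.07·[0.7333·0.0000 + 0.2667·0.0000] = 0.0000; exercise value = 0.0000 ≤ continuation, so V_uu = 0.0000
Node ud (S = 132): continuation = 1/1.07·[0.7333·0.0000 + 0.2667·8.8319] = 2.2011; exercise value = 0.0000 ≤ continuation, so V_ud = 2.2011
Node dd (S = 97.54): continuation = 1/1.07·[0.7333·8.8319 + 0.2667·38.0931] = 15.5466; exercise value = 23.4625 > continuation, so V_dd = 23.4625 (exercise)
Node u (S = 155.2): continuation = 1/1.07·[0.7333·0.0000 + 0.2667·2.2011] = 0.5486; exercise value = 0.0000 ≤ continuation, so V_u = 0.5486
Node d (S = 114.8): continuation = 1/1.07·[0.7333·2.2011 + 0.2667·23.4625] = 7.3559; exercise value = 6.2500 ≤ continuation, so V_d = 7.3559
Node 0 (S = 135): continuation = 1/1.07·[0.7333·0.5486 + 0.2667·7.3559] = 2.2092; exercise value = 0.0000 ≤ continuation, so V_0 = 2.2092

£2.21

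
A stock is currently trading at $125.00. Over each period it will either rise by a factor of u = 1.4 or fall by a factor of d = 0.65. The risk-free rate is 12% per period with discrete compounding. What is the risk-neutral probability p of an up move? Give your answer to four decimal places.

p = 0.6267

Risk-neutral probability p = (1 + 0.12 − 0.65)/(1.4 − 0.65) = 0.4700/0.7500 = 0.6267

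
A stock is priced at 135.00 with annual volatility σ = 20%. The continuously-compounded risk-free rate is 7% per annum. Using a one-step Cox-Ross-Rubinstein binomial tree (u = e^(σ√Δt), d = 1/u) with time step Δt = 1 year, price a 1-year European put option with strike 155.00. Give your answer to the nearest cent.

15.33

CRR parameters: u = e^(σ√Δt) = e^(0.2·√1) = 1.2214, d = 1/u = 0.8187
Per-period rate: rΔt = 0.07·1 = 0.07, so R = e^0.07 = 1.0725
Risk-neutral probability p = (e^0.07 − 0.8187)/(1.2214 − 0.8187) = 0.2538/0.4027 = 0.6302
Terminal stock prices: S_u = 164.9, S_d = 110.5
Terminal payoffs (K − S): max(-9.889, 0) = 0, max(44.47, 0) = 44.47
Node 0 (S = 135): V_0 = e^(−0.07)·[0.6302·0.0000 + 0.3698·44.4713] = 15.3323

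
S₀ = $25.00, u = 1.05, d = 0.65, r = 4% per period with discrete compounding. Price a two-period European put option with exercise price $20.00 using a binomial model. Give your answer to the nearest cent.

$0.14

Risk-neutral probability p = (1 + 0.04 − 0.65)/(1.05 − 0.65) = 0.3900/0.4000 = 0.9750
Terminal stock prices: S_uu = 27.56, S_ud = 17.06, S_dd = 10.56
Terminal payoffs (K − S): max(-7.562, 0) = 0, max(2.938, 0) = 2.938, max(9.437, 0) = 9.437
Node u (S = 26.25): V_u = 1/1.04·[0.9750·0.0000 + 0.0250·2.9375] = 0.0706
Node d (S = 16.25): V_d = 1/1.04·[0.9750·2.9375 + 0.0250·9.4375] = 2.9808
Node 0 (S = 25): V_0 = 1/1.04·[0.9750·0.0706 + 0.0250·2.9808] = 0.1379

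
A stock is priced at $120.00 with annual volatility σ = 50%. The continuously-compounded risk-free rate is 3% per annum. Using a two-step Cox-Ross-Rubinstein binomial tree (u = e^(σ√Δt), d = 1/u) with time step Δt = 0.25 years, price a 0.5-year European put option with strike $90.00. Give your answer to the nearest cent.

$5.08

CRR parameters: u = e^(σ√Δt) = e^(0.5·√0.25) = 1.2840, d = 1/u = 0.7788
Per-period rate: rΔt = 0.03·0.25 = 0.0075, so R = e^0.0075 = 1.0075
Risk-neutral probability p = (e^0.0075 − 0.7788)/(1.2840 − 0.7788) = 0.2287/0.5052 = 0.4527
Terminal stock prices: S_uu = 197.8, S_ud = 120, S_dd = 72.78
Terminal payoffs (K − S): max(-107.8, 0) = 0, max(-30, 0) = 0, max(17.22, 0) = 17.22
Node u (S = 154.1): V_u = e^(−0.0075)·[0.4527·0.0000 + 0.5473·0.0000] = 0.0000
Node d (S = 93.46): V_d = e^(−0.0075)·[0.4527·0.0000 + 0.5473·17.2163] = 9.3517
Node 0 (S = 120): V_0 = e^(−0.0075)·[0.4527·0.0000 + 0.5473·9.3517] = 5.0797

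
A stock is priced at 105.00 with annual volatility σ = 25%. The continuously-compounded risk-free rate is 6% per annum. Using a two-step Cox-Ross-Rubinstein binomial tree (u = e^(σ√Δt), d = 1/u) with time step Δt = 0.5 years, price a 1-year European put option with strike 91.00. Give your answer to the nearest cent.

3.42

CRR parameters: u = e^(σ√Δt) = e^(0.25·√0.5) = 1.1934, d = 1/u = 0.8380
Per-period rate: rΔt = 0.06·0.5 = 0.03, so R = e^0.03 = 1.0305
Risk-neutral probability p = (e^0.03 − 0.8380)/(1.1934 − 0.8380) = 0.1925/0.3554 = 0.5416
Terminal stock prices: S_uu = 149.5, S_ud = 105, S_dd = 73.73
Terminal payoffs (K − S): max(-58.53, 0) = 0, max(-14, 0) = 0, max(17.27, 0) = 17.27
Node u (S = 125.3): V_u = e^(−0.03)·[0.5416·0.0000 + 0.4584·0.0000] = 0.0000
Node d (S = 87.99): V_d = e^(−0.03)·[0.5416·0.0000 + 0.4584·17.2702] = 7.6825
Node 0 (S = 105): V_0 = e^(−0.03)·[0.5416·0.0000 + 0.4584·7.6825] = 3.4175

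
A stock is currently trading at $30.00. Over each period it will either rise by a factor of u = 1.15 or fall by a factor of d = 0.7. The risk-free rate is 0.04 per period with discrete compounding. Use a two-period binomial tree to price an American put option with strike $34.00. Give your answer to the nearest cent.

$4.74

Risk-neutral probability p = (1 + 0.04 − 0.7)/(1.15 − 0.7) = 0.3400/0.4500 = 0.7556
Terminal stock prices: S_uu = 39.67, S_ud = 24.15, S_dd = 14.7
Terminal payoffs (K − S): max(-5.675, 0) = 0, max(9.85, 0) = 9.85, max(19.3, 0) = 19.3
Node u (S = 34.5): continuation = 1/1.04·[0.7556·0.0000 + 0.2444·9.8500] = 2.3152; exercise value = 0.0000 ≤ continuation, so V_u = 2.3152
Node d (S = 21): continuation = 1/1.04·[0.7556·9.8500 + 0.2444·19.3000] = 11.6923; exercise value = 13.0000 > continuation, so V_d = 13.0000 (exercise)
Node 0 (S = 30): continuation = 1/1.04·[0.7556·2.3152 + 0.2444·13.0000] = 4.7375; exercise value = 4.0000 ≤ continuation, so V_0 = 4.7375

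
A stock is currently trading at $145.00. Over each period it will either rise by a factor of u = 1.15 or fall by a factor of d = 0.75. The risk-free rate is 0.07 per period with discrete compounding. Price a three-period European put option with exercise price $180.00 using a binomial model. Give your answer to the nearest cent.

Risk-neutral probability p = (1 + 0.07 − 0.75)/(1.15 − 0.75) = 0.3200/0.4000 = 0.8000
Terminal stock prices: S_uuu = 220.5, S_uud = 143.8, S_udd = 93.8, S_ddd = 61.17
Terminal payoffs (K − S): max(-40.53, 0) = 0, max(36.18, 0) = 36.18, max(86.2, 0) = 86.2, max(118.8, 0) = 118.8
Node uu (S = 191.8): V_uu = 1/1.07·[0.8000·0.0000 + 0.2000·36.1781] = 6.7623
Node ud (S = 125.1): V_ud = 1/1.07·[0.8000·36.1781 + 0.2000·86.2031] = 43.1618
Node dd (S = 81.56): V_dd = 1/1.07·[0.8000·86.2031 + 0.2000·118.8281] = 86.6618
Node u (S = 166.8): V_u = 1/1.07·[0.8000·6.7623 + 0.2000·43.1618] = 13.1235
Node d (S = 108.8): V_d = 1/1.07·[0.8000·43.1618 + 0.2000·86.6618] = 48.4690
Node 0 (S = 145): V_0 = 1/1.07·[0.8000·13.1235 + 0.2000·48.4690] = 18.8716

$18.87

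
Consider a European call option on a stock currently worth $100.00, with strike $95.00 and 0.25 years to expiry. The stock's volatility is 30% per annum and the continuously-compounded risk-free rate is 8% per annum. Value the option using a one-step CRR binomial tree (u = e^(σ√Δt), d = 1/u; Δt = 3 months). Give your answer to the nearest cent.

CRR parameters: u = e^(σ√Δt) = e^(0.3·√0.25) = 1.1618, d = 1/u = 0.8607
Per-period rate: rΔt = 0.08·0.25 = 0.02, so R = e^0.02 = 1.0202
Risk-neutral probability p = (e^0.02 − 0.8607)/(1.1618 − 0.8607) = 0.1595/0.3011 = 0.5297
Terminal stock prices: S_u = 116.2, S_d = 86.07
Terminal payoffs (S − K): max(21.18, 0) = 21.18, max(-8.929, 0) = 0
Node 0 (S = 100): V_0 = e^(−0.02)·[0.5297·21.1834 + 0.4703·0.0000] = 10.9978

$11.00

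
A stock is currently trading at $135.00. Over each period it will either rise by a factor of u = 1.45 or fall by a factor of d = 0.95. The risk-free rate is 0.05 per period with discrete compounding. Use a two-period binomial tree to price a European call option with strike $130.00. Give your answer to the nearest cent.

$21.82

Risk-neutral probability p = (1 + 0.05 − 0.95)/(1.45 − 0.95) = 0.1000/0.5000 = 0.2000
Terminal stock prices: S_uu = 283.8, S_ud = 186, S_dd = 121.8
Terminal payoffs (S − K): max(153.8, 0) = 153.8, max(55.96, 0) = 55.96, max(-8.163, 0) = 0
Node u (S = 195.8): V_u = 1/1.05·[0.2000·153.8375 + 0.8000·55.9625] = 71.9405
Node d (S = 128.2): V_d = 1/1.05·[0.2000·55.9625 + 0.8000·0.0000] = 10.6595
Node 0 (S = 135): V_0 = 1/1.05·[0.2000·71.9405 + 0.8000·10.6595] = 21.8245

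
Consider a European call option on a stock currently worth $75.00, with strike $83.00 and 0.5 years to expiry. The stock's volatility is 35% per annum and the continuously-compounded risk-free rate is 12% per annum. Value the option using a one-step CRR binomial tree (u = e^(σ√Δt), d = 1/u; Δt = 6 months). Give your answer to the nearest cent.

$6.91

CRR parameters: u = e^(σ√Δt) = e^(0.35·√0.5) = 1.2808, d = 1/u = 0.7808
Per-period rate: rΔt = 0.12·0.5 = 0.06, so R = e^0.06 = 1.0618
Risk-neutral probability p = (e^0.06 − 0.7808)/(1.2808 − 0.7808) = 0.2811/0.5000 = 0.5621
Terminal stock prices: S_u = 96.06, S_d = 58.56
Terminal payoffs (S − K): max(13.06, 0) = 13.06, max(-24.44, 0) = 0
Node 0 (S = 75): V_0 = e^(−0.06)·[0.5621·13.0602 + 0.4379·0.0000] = 6.9137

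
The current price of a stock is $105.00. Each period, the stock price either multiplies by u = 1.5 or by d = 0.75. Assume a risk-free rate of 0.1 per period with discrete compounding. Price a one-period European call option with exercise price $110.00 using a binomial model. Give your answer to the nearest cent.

$20.15

Risk-neutral probability p = (1 + 0.1 − 0.75)/(1.5 − 0.75) = 0.3500/0.7500 = 0.4667
Terminal stock prices: S_u = 157.5, S_d = 78.75
Terminal payoffs (S − K): max(47.5, 0) = 47.5, max(-31.25, 0) = 0
Node 0 (S = 105): V_0 = 1/1.1·[0.4667·47.5000 + 0.5333·0.0000] = 20.1515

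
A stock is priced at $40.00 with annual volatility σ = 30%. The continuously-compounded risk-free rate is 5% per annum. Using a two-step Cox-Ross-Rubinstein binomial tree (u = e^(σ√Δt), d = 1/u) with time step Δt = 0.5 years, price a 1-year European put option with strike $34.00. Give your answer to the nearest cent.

CRR parameters: u = e^(σ√Δt) = e^(0.3·√0.5) = 1.2363, d = 1/u = 0.8089
Per-period rate: rΔt = 0.05·0.5 = 0.025, so R = e^0.025 = 1.0253
Risk-neutral probability p = (e^0.025 − 0.8089)/(1.2363 − 0.8089) = 0.2165/0.4275 = 0.5064
Terminal stock prices: S_uu = 61.14, S_ud = 40, S_dd = 26.17
Terminal payoffs (K − S): max(-27.14, 0) = 0, max(-6, 0) = 0, max(7.83, 0) = 7.83
Node u (S = 49.45): V_u = e^(−0.025)·[0.5064·0.0000 + 0.4936·0.0000] = 0.0000
Node d (S = 32.35): V_d = e^(−0.025)·[0.5064·0.0000 + 0.4936·7.8300] = 3.7695
Node 0 (S = 40): V_0 = e^(−0.025)·[0.5064·0.0000 + 0.4936·3.7695] = 1.8147

$1.81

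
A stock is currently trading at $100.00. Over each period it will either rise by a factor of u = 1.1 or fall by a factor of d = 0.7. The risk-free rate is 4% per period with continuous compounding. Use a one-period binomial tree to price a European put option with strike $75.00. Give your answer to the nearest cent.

Risk-neutral probability p = (e^0.04 − 0.7)/(1.1 − 0.7) = 0.3408/0.4000 = 0.8520
Terminal stock prices: S_u = 110, S_d = 70
Terminal payoffs (K − S): max(-35, 0) = 0, max(5, 0) = 5
Node 0 (S = 100): V_0 = e^(−0.04)·[0.8520·0.0000 + 0.1480·5.0000] = 0.7109

$0.71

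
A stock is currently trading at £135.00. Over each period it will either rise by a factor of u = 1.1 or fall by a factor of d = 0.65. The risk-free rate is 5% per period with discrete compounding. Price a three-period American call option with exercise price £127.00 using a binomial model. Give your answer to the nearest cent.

Risk-neutral probability p = (1 + 0.05 − 0.65)/(1.1 − 0.65) = 0.4000/0.4500 = 0.8889
Terminal stock prices: S_uuu = 179.7, S_uud = 106.2, S_udd = 62.74, S_ddd = 37.07
Terminal payoffs (S − K): max(52.69, 0) = 52.69, max(-20.82, 0) = 0, max(-64.26, 0) = 0, max(-89.93, 0) = 0
Node uu (S = 163.4): continuation = 1/1.05·[0.8889·52.6850 + 0.1111·0.0000] = 44.6011; exercise value = 36.3500 ≤ continuation, so V_uu = 44.6011
Node ud (S = 96.53): continuation = 1/1.05·[0.8889·0.0000 + 0.1111·0.0000] = 0.0000; exercise value = 0.0000 ≤ continuation, so V_ud = 0.0000
Node dd (S = 57.04): continuation = 1/1.05·[0.8889·0.0000 + 0.1111·0.0000] = 0.0000; exercise value = 0.0000 ≤ continuation, so V_dd = 0.0000
Node u (S = 148.5): continuation = 1/1.05·[0.8889·44.6011 + 0.1111·0.0000] = 37.7575; exercise value = 21.5000 ≤ continuation, so V_u = 37.7575
Node d (S = 87.75): continuation = 1/1.05·[0.8889·0.0000 + 0.1111·0.0000] = 0.0000; exercise value = 0.0000 ≤ continuation, so V_d = 0.0000
Node 0 (S = 135): continuation = 1/1.05·[0.8889·37.7575 + 0.1111·0.0000] = 31.9640; exercise value = 8.0000 ≤ continuation, so V_0 = 31.9640

£31.96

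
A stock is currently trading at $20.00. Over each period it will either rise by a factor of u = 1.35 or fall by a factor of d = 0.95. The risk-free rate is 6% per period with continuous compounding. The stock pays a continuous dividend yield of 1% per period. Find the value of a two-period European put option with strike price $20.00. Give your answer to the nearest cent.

Per-period risk-free factor R = e^0.06 = 1.0618; dividend-adjusted growth = e^(0.06−0.01) = 1.0513.
Risk-neutral probability p = (1.0513 − 0.95)/(1.35 − 0.95) = 0.1013/0.4000 = 0.2532
Terminal stock prices: S_uu = 36.45, S_ud = 25.65, S_dd = 18.05
Terminal payoffs (K − S): max(-16.45, 0) = 0, max(-5.65, 0) = 0, max(1.95, 0) = 1.95
Node u (S = 27): V_u = e^(−0.06)·[0.2532·0.0000 + 0.7468·0.0000] = 0.0000
Node d (S = 19): V_d = e^(−0.06)·[0.2532·0.0000 + 0.7468·1.9500] = 1.3715
Node 0 (S = 20): V_0 = e^(−0.06)·[0.2532·0.0000 + 0.7468·1.3715] = 0.9646

$0.96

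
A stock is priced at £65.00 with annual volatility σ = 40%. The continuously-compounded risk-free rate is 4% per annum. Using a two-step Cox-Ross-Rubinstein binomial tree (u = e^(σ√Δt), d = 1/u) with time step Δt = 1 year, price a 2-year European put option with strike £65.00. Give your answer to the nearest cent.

£9.96

CRR parameters: u = e^(σ√Δt) = e^(0.4·√1) = 1.4918, d = 1/u = 0.6703
Per-period rate: rΔt = 0.04·1 = 0.04, so R = e^0.04 = 1.0408
Risk-neutral probability p = (e^0.04 − 0.6703)/(1.4918 − 0.6703) = 0.3705/0.8215 = 0.4510
Terminal stock prices: S_uu = 144.7, S_ud = 65, S_dd = 29.21
Terminal payoffs (K − S): max(-79.66, 0) = 0, max(0, 0) = 0, max(35.79, 0) = 35.79
Node u (S = 96.97): V_u = e^(−0.04)·[0.4510·0.0000 + 0.5490·0.0000] = 0.0000
Node d (S = 43.57): V_d = e^(−0.04)·[0.4510·0.0000 + 0.5490·35.7936] = 18.8805
Node 0 (S = 65): V_0 = e^(−0.04)·[0.4510·0.0000 + 0.5490·18.8805] = 9.9591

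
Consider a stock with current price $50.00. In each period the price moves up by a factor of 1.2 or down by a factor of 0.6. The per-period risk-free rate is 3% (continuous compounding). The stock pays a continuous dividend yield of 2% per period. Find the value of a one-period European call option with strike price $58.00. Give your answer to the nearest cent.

Per-period risk-free factor R = e^0.03 = 1.0305; dividend-adjusted growth = e^(0.03−0.02) = 1.0101.
Risk-neutral probability p = (1.0101 − 0.6)/(1.2 − 0.6) = 0.4101/0.6000 = 0.6834
Terminal stock prices: S_u = 60, S_d = 30
Terminal payoffs (S − K): max(2, 0) = 2, max(-28, 0) = 0
Node 0 (S = 50): V_0 = e^(−0.03)·[0.6834·2.0000 + 0.3166·0.0000] = 1.3264

$1.33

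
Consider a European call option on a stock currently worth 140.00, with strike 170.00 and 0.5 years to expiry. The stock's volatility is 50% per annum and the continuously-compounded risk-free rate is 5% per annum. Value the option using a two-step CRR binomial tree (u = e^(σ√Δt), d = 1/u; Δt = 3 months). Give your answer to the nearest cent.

12.70

CRR parameters: u = e^(σ√Δt) = e^(0.5·√0.25) = 1.2840, d = 1/u = 0.7788
Per-period rate: rΔt = 0.05·0.25 = 0.0125, so R = e^0.0125 = 1.0126
Risk-neutral probability p = (e^0.0125 − 0.7788)/(1.2840 − 0.7788) = 0.2338/0.5052 = 0.4627
Terminal stock prices: S_uu = 230.8, S_ud = 140, S_dd = 84.91
Terminal payoffs (S − K): max(60.82, 0) = 60.82, max(-30, 0) = 0, max(-85.09, 0) = 0
Node u (S = 179.8): V_u = e^(−0.0125)·[0.4627·60.8210 + 0.5373·0.0000] = 27.7935
Node d (S = 109): V_d = e^(−0.0125)·[0.4627·0.0000 + 0.5373·0.0000] = 0.0000
Node 0 (S = 140): V_0 = e^(−0.0125)·[0.4627·27.7935 + 0.5373·0.0000] = 12.7009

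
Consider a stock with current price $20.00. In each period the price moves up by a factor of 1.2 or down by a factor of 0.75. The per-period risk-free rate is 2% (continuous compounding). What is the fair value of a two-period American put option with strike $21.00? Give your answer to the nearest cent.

Risk-neutral probability p = (e^0.02 − 0.75)/(1.2 − 0.75) = 0.2702/0.4500 = 0.6004
Terminal stock prices: S_uu = 28.8, S_ud = 18, S_dd = 11.25
Terminal payoffs (K − S): max(-7.8, 0) = 0, max(3, 0) = 3, max(9.75, 0) = 9.75
Node u (S = 24): continuation = e^(−0.02)·[0.6004·0.0000 + 0.3996·3.0000] = 1.1749; exercise value = 0.0000 ≤ continuation, so V_u = 1.1749
Node d (S = 15): continuation = e^(−0.02)·[0.6004·3.0000 + 0.3996·9.7500] = 5.5842; exercise value = 6.0000 > continuation, so V_d = 6.0000 (exercise)
Node 0 (S = 20): continuation = e^(−0.02)·[0.6004·1.1749 + 0.3996·6.0000] = 3.0414; exercise value = 1.0000 ≤ continuation, so V_0 = 3.0414

$3.04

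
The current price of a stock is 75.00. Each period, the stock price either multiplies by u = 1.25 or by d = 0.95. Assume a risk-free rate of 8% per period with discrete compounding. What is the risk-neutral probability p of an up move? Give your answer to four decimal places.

Risk-neutral probability p = (1 + 0.08 − 0.95)/(1.25 − 0.95) = 0.1300/0.3000 = 0.4333

p = 0.4333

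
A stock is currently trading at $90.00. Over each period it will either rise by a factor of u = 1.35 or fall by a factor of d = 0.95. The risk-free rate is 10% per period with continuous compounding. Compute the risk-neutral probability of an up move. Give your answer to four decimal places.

p = 0.3879

Risk-neutral probability p = (e^0.1 − 0.95)/(1.35 − 0.95) = 0.1552/0.4000 = 0.3879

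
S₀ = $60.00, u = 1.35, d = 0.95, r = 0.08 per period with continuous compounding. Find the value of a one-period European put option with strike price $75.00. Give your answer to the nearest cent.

$11.08

Risk-neutral probability p = (e^0.08 − 0.95)/(1.35 − 0.95) = 0.1333/0.4000 = 0.3332
Terminal stock prices: S_u = 81, S_d = 57
Terminal payoffs (K − S): max(-6, 0) = 0, max(18, 0) = 18
Node 0 (S = 60): V_0 = e^(−0.08)·[0.3332·0.0000 + 0.6668·18.0000] = 11.0793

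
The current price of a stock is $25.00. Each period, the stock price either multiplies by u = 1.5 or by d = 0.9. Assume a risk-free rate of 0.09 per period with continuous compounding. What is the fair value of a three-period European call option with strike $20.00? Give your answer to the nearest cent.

$10.15

Risk-neutral probability p = (e^0.09 − 0.9)/(1.5 − 0.9) = 0.1942/0.6000 = 0.3236
Terminal stock prices: S_uuu = 84.38, S_uud = 50.62, S_udd = 30.38, S_ddd = 18.23
Terminal payoffs (S − K): max(64.38, 0) = 64.38, max(30.62, 0) = 30.62, max(10.38, 0) = 10.38, max(-1.775, 0) = 0
Node uu (S = 56.25): V_uu = e^(−0.09)·[0.3236·64.3750 + 0.6764·30.6250] = 37.9714
Node ud (S = 33.75): V_ud = e^(−0.09)·[0.3236·30.6250 + 0.6764·10.3750] = 15.4714
Node dd (S = 20.25): V_dd = e^(−0.09)·[0.3236·10.3750 + 0.6764·0.0000] = 3.0686
Node u (S = 37.5): V_u = e^(−0.09)·[0.3236·37.9714 + 0.6764·15.4714] = 20.7946
Node d (S = 22.5): V_d = e^(−0.09)·[0.3236·15.4714 + 0.6764·3.0686] = 6.4729
Node 0 (S = 25): V_0 = e^(−0.09)·[0.3236·20.7946 + 0.6764·6.4729] = 10.1517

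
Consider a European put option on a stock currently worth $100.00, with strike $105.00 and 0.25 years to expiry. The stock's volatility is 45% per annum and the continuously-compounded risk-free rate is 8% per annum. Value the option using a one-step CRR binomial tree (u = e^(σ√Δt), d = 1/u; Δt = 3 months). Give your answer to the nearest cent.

$12.61

CRR parameters: u = e^(σ√Δt) = e^(0.45·√0.25) = 1.2523, d = 1/u = 0.7985
Per-period rate: rΔt = 0.08·0.25 = 0.02, so R = e^0.02 = 1.0202
Risk-neutral probability p = (e^0.02 − 0.7985)/(1.2523 − 0.7985) = 0.2217/0.4538 = 0.4885
Terminal stock prices: S_u = 125.2, S_d = 79.85
Terminal payoffs (K − S): max(-20.23, 0) = 0, max(25.15, 0) = 25.15
Node 0 (S = 100): V_0 = e^(−0.02)·[0.4885·0.0000 + 0.5115·25.1484] = 12.6086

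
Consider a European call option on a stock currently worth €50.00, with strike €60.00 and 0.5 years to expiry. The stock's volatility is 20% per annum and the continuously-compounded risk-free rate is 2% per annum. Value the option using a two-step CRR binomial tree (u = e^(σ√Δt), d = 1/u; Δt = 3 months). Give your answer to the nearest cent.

CRR parameters: u = e^(σ√Δt) = e^(0.2·√0.25) = 1.1052, d = 1/u = 0.9048
Per-period rate: rΔt = 0.02·0.25 = 0.005, so R = e^0.005 = 1.0050
Risk-neutral probability p = (e^0.005 − 0.9048)/(1.1052 − 0.9048) = 0.1002/0.2003 = 0.5000
Terminal stock prices: S_uu = 61.07, S_ud = 50, S_dd = 40.94
Terminal payoffs (S − K): max(1.07, 0) = 1.07, max(-10, 0) = 0, max(-19.06, 0) = 0
Node u (S = 55.26): V_u = e^(−0.005)·[0.5000·1.0701 + 0.5000·0.0000] = 0.5324
Node d (S = 45.24): V_d = e^(−0.005)·[0.5000·0.0000 + 0.5000·0.0000] = 0.0000
Node 0 (S = 50): V_0 = e^(−0.005)·[0.5000·0.5324 + 0.5000·0.0000] = 0.2649

€0.26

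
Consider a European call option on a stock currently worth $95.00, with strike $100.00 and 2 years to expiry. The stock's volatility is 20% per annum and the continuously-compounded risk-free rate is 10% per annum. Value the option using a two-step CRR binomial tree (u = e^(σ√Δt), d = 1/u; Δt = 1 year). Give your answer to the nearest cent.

CRR parameters: u = e^(σ√Δt) = e^(0.2·√1) = 1.2214, d = 1/u = 0.8187
Per-period rate: rΔt = 0.1·1 = 0.1, so R = e^0.1 = 1.1052
Risk-neutral probability p = (e^0.1 − 0.8187)/(1.2214 − 0.8187) = 0.2864/0.4027 = 0.7113
Terminal stock prices: S_uu = 141.7, S_ud = 95, S_dd = 63.68
Terminal payoffs (S − K): max(41.72, 0) = 41.72, max(-5, 0) = 0, max(-36.32, 0) = 0
Node u (S = 116): V_u = e^(−0.1)·[0.7113·41.7233 + 0.2887·0.0000] = 26.8554
Node d (S = 77.78): V_d = e^(−0.1)·[0.7113·0.0000 + 0.2887·0.0000] = 0.0000
Node 0 (S = 95): V_0 = e^(−0.1)·[0.7113·26.8554 + 0.2887·0.0000] = 17.2856

$17.29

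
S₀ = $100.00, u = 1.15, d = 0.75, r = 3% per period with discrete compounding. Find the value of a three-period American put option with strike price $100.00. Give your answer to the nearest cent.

Risk-neutral probability p = (1 + 0.03 − 0.75)/(1.15 − 0.75) = 0.2800/0.4000 = 0.7000
Terminal stock prices: S_uuu = 152.1, S_uud = 99.19, S_udd = 64.69, S_ddd = 42.19
Terminal payoffs (K − S): max(-52.09, 0) = 0, max(0.8125, 0) = 0.8125, max(35.31, 0) = 35.31, max(57.81, 0) = 57.81
Node uu (S = 132.2): continuation = 1/1.03·[0.7000·0.0000 + 0.3000·0.8125] = 0.2367; exercise value = 0.0000 ≤ continuation, so V_uu = 0.2367
Node ud (S = 86.25): continuation = 1/1.03·[0.7000·0.8125 + 0.3000·35.3125] = 10.8374; exercise value = 13.7500 > continuation, so V_ud = 13.7500 (exercise)
Node dd (S = 56.25): continuation = 1/1.03·[0.7000·35.3125 + 0.3000·57.8125] = 40.8374; exercise value = 43.7500 > continuation, so V_dd = 43.7500 (exercise)
Node u (S = 115): continuation = 1/1.03·[0.7000·0.2367 + 0.3000·13.7500] = 4.1657; exercise value = 0.0000 ≤ continuation, so V_u = 4.1657
Node d (S = 75): continuation = 1/1.03·[0.7000·13.7500 + 0.3000·43.7500] = 22.0874; exercise value = 25.0000 > continuation, so V_d = 25.0000 (exercise)
Node 0 (S = 100): continuation = 1/1.03·[0.7000·4.1657 + 0.3000·25.0000] = 10.1126; exercise value = 0.0000 ≤ continuation, so V_0 = 10.1126

$10.11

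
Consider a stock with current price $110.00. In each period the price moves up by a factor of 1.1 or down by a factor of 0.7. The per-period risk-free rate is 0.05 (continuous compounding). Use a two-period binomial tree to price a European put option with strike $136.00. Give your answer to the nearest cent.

$13.06

Risk-neutral probability p = (e^0.05 − 0.7)/(1.1 − 0.7) = 0.3513/0.4000 = 0.8782
Terminal stock prices: S_uu = 133.1, S_ud = 84.7, S_dd = 53.9
Terminal payoffs (K − S): max(2.9, 0) = 2.9, max(51.3, 0) = 51.3, max(82.1, 0) = 82.1
Node u (S = 121): V_u = e^(−0.05)·[0.8782·2.9000 + 0.1218·51.3000] = 8.3672
Node d (S = 77): V_d = e^(−0.05)·[0.8782·51.3000 + 0.1218·82.1000] = 52.3672
Node 0 (S = 110): V_0 = e^(−0.05)·[0.8782·8.3672 + 0.1218·52.3672] = 13.0579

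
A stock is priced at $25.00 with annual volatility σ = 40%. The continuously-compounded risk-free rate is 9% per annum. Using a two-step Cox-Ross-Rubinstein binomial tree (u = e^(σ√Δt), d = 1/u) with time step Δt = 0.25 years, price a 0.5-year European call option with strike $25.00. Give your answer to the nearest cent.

$3.02

CRR parameters: u = e^(σ√Δt) = e^(0.4·√0.25) = 1.2214, d = 1/u = 0.8187
Per-period rate: rΔt = 0.09·0.25 = 0.0225, so R = e^0.0225 = 1.0228
Risk-neutral probability p = (e^0.0225 − 0.8187)/(1.2214 − 0.8187) = 0.2040/0.4027 = 0.5067
Terminal stock prices: S_uu = 37.3, S_ud = 25, S_dd = 16.76
Terminal payoffs (S − K): max(12.3, 0) = 12.3, max(0, 0) = 0, max(-8.242, 0) = 0
Node u (S = 30.54): V_u = e^(−0.0225)·[0.5067·12.2956 + 0.4933·0.0000] = 6.0913
Node d (S = 20.47): V_d = e^(−0.0225)·[0.5067·0.0000 + 0.4933·0.0000] = 0.0000
Node 0 (S = 25): V_0 = e^(−0.0225)·[0.5067·6.0913 + 0.4933·0.0000] = 3.0176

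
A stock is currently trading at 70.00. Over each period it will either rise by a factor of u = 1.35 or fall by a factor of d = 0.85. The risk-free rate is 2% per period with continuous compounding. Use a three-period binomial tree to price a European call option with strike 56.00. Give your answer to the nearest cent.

Risk-neutral probability p = (e^0.02 − 0.85)/(1.35 − 0.85) = 0.1702/0.5000 = 0.3404
Terminal stock prices: S_uuu = 172.2, S_uud = 108.4, S_udd = 68.28, S_ddd = 42.99
Terminal payoffs (S − K): max(116.2, 0) = 116.2, max(52.44, 0) = 52.44, max(12.28, 0) = 12.28, max(-13.01, 0) = 0
Node uu (S = 127.6): V_uu = e^(−0.02)·[0.3404·116.2263 + 0.6596·52.4388] = 72.6839
Node ud (S = 80.33): V_ud = e^(−0.02)·[0.3404·52.4388 + 0.6596·12.2762] = 25.4339
Node dd (S = 50.57): V_dd = e^(−0.02)·[0.3404·12.2762 + 0.6596·0.0000] = 4.0961
Node u (S = 94.5): V_u = e^(−0.02)·[0.3404·72.6839 + 0.6596·25.4339] = 40.6958
Node d (S = 59.5): V_d = e^(−0.02)·[0.3404·25.4339 + 0.6596·4.0961] = 11.1346
Node 0 (S = 70): V_0 = e^(−0.02)·[0.3404·40.6958 + 0.6596·11.1346] = 20.7776

20.78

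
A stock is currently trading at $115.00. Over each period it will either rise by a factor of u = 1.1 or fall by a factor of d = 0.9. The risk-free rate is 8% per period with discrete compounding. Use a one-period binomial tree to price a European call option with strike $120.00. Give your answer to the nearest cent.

$5.42

Risk-neutral probability p = (1 + 0.08 − 0.9)/(1.1 − 0.9) = 0.1800/0.2000 = 0.9000
Terminal stock prices: S_u = 126.5, S_d = 103.5
Terminal payoffs (S − K): max(6.5, 0) = 6.5, max(-16.5, 0) = 0
Node 0 (S = 115): V_0 = 1/1.08·[0.9000·6.5000 + 0.1000·0.0000] = 5.4167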